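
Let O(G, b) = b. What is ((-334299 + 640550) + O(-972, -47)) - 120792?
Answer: 185412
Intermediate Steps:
((-334299 + 640550) + O(-972, -47)) - 120792 = ((-334299 + 640550) - 47) - 120792 = (306251 - 47) - 120792 = 306204 - 120792 = 185412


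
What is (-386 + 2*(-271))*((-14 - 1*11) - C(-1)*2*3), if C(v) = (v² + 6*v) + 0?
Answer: -4640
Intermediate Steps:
C(v) = v² + 6*v
(-386 + 2*(-271))*((-14 - 1*11) - C(-1)*2*3) = (-386 + 2*(-271))*((-14 - 1*11) - -(6 - 1)*2*3) = (-386 - 542)*((-14 - 11) - -1*5*2*3) = -928*(-25 - (-5*2)*3) = -928*(-25 - (-10)*3) = -928*(-25 - 1*(-30)) = -928*(-25 + 30) = -928*5 = -4640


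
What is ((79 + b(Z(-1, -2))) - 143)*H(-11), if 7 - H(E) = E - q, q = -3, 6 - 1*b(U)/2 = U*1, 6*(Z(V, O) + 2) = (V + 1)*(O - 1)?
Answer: -720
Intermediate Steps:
Z(V, O) = -2 + (1 + V)*(-1 + O)/6 (Z(V, O) = -2 + ((V + 1)*(O - 1))/6 = -2 + ((1 + V)*(-1 + O))/6 = -2 + (1 + V)*(-1 + O)/6)
b(U) = 12 - 2*U
H(E) = 4 - E (H(E) = 7 - (E - 1*(-3)) = 7 - (E + 3) = 7 - (3 + E) = 7 + (-3 - E) = 4 - E)
((79 + b(Z(-1, -2))) - 143)*H(-11) = ((79 + (12 - 2*(-13/6 - ⅙*(-1) + (⅙)*(-2) + (⅙)*(-2)*(-1)))) - 143)*(4 - 1*(-11)) = ((79 + (12 - 2*(-13/6 + ⅙ - ⅓ + ⅓))) - 143)*(4 + 11) = ((79 + (12 - 2*(-2))) - 143)*15 = ((79 + (12 + 4)) - 143)*15 = ((79 + 16) - 143)*15 = (95 - 143)*15 = -48*15 = -720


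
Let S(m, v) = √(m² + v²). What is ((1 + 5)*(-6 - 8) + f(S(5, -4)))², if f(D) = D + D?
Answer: 7220 - 336*√41 ≈ 5068.5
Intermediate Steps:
f(D) = 2*D
((1 + 5)*(-6 - 8) + f(S(5, -4)))² = ((1 + 5)*(-6 - 8) + 2*√(5² + (-4)²))² = (6*(-14) + 2*√(25 + 16))² = (-84 + 2*√41)²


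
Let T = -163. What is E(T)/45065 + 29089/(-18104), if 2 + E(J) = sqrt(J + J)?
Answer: -1310931993/815856760 + I*sqrt(326)/45065 ≈ -1.6068 + 0.00040065*I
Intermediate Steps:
E(J) = -2 + sqrt(2)*sqrt(J) (E(J) = -2 + sqrt(J + J) = -2 + sqrt(2*J) = -2 + sqrt(2)*sqrt(J))
E(T)/45065 + 29089/(-18104) = (-2 + sqrt(2)*sqrt(-163))/45065 + 29089/(-18104) = (-2 + sqrt(2)*(I*sqrt(163)))*(1/45065) + 29089*(-1/18104) = (-2 + I*sqrt(326))*(1/45065) - 29089/18104 = (-2/45065 + I*sqrt(326)/45065) - 29089/18104 = -1310931993/815856760 + I*sqrt(326)/45065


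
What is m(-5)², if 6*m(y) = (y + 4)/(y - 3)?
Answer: 1/2304 ≈ 0.00043403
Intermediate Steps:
m(y) = (4 + y)/(6*(-3 + y)) (m(y) = ((y + 4)/(y - 3))/6 = ((4 + y)/(-3 + y))/6 = (4 + y)/(6*(-3 + y)))
m(-5)² = ((4 - 5)/(6*(-3 - 5)))² = ((⅙)*(-1)/(-8))² = ((⅙)*(-⅛)*(-1))² = (1/48)² = 1/2304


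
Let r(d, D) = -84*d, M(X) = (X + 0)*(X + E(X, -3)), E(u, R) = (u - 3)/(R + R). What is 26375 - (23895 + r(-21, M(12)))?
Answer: 716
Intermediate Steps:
E(u, R) = (-3 + u)/(2*R) (E(u, R) = (-3 + u)/((2*R)) = (-3 + u)*(1/(2*R)) = (-3 + u)/(2*R))
M(X) = X*(½ + 5*X/6) (M(X) = (X + 0)*(X + (½)*(-3 + X)/(-3)) = X*(X + (½)*(-⅓)*(-3 + X)) = X*(X + (½ - X/6)) = X*(½ + 5*X/6))
26375 - (23895 + r(-21, M(12))) = 26375 - (23895 - 84*(-21)) = 26375 - (23895 + 1764) = 26375 - 1*25659 = 26375 - 25659 = 716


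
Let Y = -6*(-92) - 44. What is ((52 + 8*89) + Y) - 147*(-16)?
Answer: 3624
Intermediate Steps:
Y = 508 (Y = 552 - 44 = 508)
((52 + 8*89) + Y) - 147*(-16) = ((52 + 8*89) + 508) - 147*(-16) = ((52 + 712) + 508) + 2352 = (764 + 508) + 2352 = 1272 + 2352 = 3624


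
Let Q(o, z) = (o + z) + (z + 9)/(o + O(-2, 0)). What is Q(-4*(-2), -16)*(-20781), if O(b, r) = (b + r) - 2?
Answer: 810459/4 ≈ 2.0261e+5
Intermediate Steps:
O(b, r) = -2 + b + r
Q(o, z) = o + z + (9 + z)/(-4 + o) (Q(o, z) = (o + z) + (z + 9)/(o + (-2 - 2 + 0)) = (o + z) + (9 + z)/(o - 4) = (o + z) + (9 + z)/(-4 + o) = o + z + (9 + z)/(-4 + o))
Q(-4*(-2), -16)*(-20781) = ((9 + (-4*(-2))**2 - (-16)*(-2) - 3*(-16) - 4*(-2)*(-16))/(-4 - 4*(-2)))*(-20781) = ((9 + 8**2 - 4*8 + 48 + 8*(-16))/(-4 + 8))*(-20781) = ((9 + 64 - 32 + 48 - 128)/4)*(-20781) = ((1/4)*(-39))*(-20781) = -39/4*(-20781) = 810459/4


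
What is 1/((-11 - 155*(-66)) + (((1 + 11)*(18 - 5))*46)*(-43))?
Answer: -1/298349 ≈ -3.3518e-6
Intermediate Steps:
1/((-11 - 155*(-66)) + (((1 + 11)*(18 - 5))*46)*(-43)) = 1/((-11 + 10230) + ((12*13)*46)*(-43)) = 1/(10219 + (156*46)*(-43)) = 1/(10219 + 7176*(-43)) = 1/(10219 - 308568) = 1/(-298349) = -1/298349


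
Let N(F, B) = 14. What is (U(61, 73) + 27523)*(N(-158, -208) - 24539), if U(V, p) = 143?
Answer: -678508650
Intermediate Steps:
(U(61, 73) + 27523)*(N(-158, -208) - 24539) = (143 + 27523)*(14 - 24539) = 27666*(-24525) = -678508650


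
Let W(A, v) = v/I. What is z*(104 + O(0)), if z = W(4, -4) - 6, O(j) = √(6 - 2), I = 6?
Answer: -2120/3 ≈ -706.67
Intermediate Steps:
W(A, v) = v/6
O(j) = 2 (O(j) = √4 = 2)
z = -20/3 (z = (⅙)*(-4) - 6 = -⅔ - 6 = -20/3 ≈ -6.6667)
z*(104 + O(0)) = -20*(104 + 2)/3 = -20/3*106 = -2120/3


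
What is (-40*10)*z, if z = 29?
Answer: -11600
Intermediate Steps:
(-40*10)*z = -40*10*29 = -400*29 = -11600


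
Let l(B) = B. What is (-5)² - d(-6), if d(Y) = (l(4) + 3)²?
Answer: -24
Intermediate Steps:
d(Y) = 49 (d(Y) = (4 + 3)² = 7² = 49)
(-5)² - d(-6) = (-5)² - 1*49 = 25 - 49 = -24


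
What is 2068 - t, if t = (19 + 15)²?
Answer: 912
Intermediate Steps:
t = 1156 (t = 34² = 1156)
2068 - t = 2068 - 1*1156 = 2068 - 1156 = 912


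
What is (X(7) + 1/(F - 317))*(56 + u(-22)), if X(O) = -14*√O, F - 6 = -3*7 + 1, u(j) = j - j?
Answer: -56/331 - 784*√7 ≈ -2074.4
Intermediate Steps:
u(j) = 0
F = -14 (F = 6 + (-3*7 + 1) = 6 + (-21 + 1) = 6 - 20 = -14)
(X(7) + 1/(F - 317))*(56 + u(-22)) = (-14*√7 + 1/(-14 - 317))*(56 + 0) = (-14*√7 + 1/(-331))*56 = (-14*√7 - 1/331)*56 = (-1/331 - 14*√7)*56 = -56/331 - 784*√7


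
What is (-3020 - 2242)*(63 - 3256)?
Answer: 16801566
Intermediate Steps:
(-3020 - 2242)*(63 - 3256) = -5262*(-3193) = 16801566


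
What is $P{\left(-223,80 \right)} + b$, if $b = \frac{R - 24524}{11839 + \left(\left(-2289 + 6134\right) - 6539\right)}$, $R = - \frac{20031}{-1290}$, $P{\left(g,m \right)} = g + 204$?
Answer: $- \frac{85253293}{3932350} \approx -21.68$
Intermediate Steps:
$P{\left(g,m \right)} = 204 + g$
$R = \frac{6677}{430}$ ($R = \left(-20031\right) \left(- \frac{1}{1290}\right) = \frac{6677}{430} \approx 15.528$)
$b = - \frac{10538643}{3932350}$ ($b = \frac{\frac{6677}{430} - 24524}{11839 + \left(\left(-2289 + 6134\right) - 6539\right)} = - \frac{10538643}{430 \left(11839 + \left(3845 - 6539\right)\right)} = - \frac{10538643}{430 \left(11839 - 2694\right)} = - \frac{10538643}{430 \cdot 9145} = \left(- \frac{10538643}{430}\right) \frac{1}{9145} = - \frac{10538643}{3932350} \approx -2.68$)
$P{\left(-223,80 \right)} + b = \left(204 - 223\right) - \frac{10538643}{3932350} = -19 - \frac{10538643}{3932350} = - \frac{85253293}{3932350}$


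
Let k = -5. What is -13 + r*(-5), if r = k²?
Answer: -138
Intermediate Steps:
r = 25 (r = (-5)² = 25)
-13 + r*(-5) = -13 + 25*(-5) = -13 - 125 = -138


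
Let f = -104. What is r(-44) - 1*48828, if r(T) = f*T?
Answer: -44252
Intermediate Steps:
r(T) = -104*T
r(-44) - 1*48828 = -104*(-44) - 1*48828 = 4576 - 48828 = -44252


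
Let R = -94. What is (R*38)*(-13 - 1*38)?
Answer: 182172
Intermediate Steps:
(R*38)*(-13 - 1*38) = (-94*38)*(-13 - 1*38) = -3572*(-13 - 38) = -3572*(-51) = 182172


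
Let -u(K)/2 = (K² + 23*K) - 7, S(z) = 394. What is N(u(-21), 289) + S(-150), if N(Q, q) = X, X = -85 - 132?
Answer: 177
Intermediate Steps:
u(K) = 14 - 46*K - 2*K² (u(K) = -2*((K² + 23*K) - 7) = -2*(-7 + K² + 23*K) = 14 - 46*K - 2*K²)
X = -217
N(Q, q) = -217
N(u(-21), 289) + S(-150) = -217 + 394 = 177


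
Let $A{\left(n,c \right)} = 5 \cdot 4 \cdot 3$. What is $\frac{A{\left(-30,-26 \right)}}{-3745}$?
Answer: $- \frac{12}{749} \approx -0.016021$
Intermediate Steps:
$A{\left(n,c \right)} = 60$ ($A{\left(n,c \right)} = 20 \cdot 3 = 60$)
$\frac{A{\left(-30,-26 \right)}}{-3745} = \frac{60}{-3745} = 60 \left(- \frac{1}{3745}\right) = - \frac{12}{749}$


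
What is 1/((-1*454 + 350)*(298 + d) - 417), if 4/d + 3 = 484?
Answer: -37/1162165 ≈ -3.1837e-5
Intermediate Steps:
d = 4/481 (d = 4/(-3 + 484) = 4/481 ≈ 0.0083160)
1/((-1*454 + 350)*(298 + d) - 417) = 1/((-1*454 + 350)*(298 + 4/481) - 417) = 1/((-454 + 350)*(143342/481) - 417) = 1/(-104*143342/481 - 417) = 1/(-1146736/37 - 417) = 1/(-1162165/37) = -37/1162165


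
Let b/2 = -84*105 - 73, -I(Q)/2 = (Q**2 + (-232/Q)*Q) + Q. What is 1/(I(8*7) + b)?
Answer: -1/23706 ≈ -4.2183e-5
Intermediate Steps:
I(Q) = 464 - 2*Q - 2*Q**2 (I(Q) = -2*((Q**2 + (-232/Q)*Q) + Q) = -2*((Q**2 - 232) + Q) = -2*((-232 + Q**2) + Q) = -2*(-232 + Q + Q**2) = 464 - 2*Q - 2*Q**2)
b = -17786 (b = 2*(-84*105 - 73) = 2*(-8820 - 73) = 2*(-8893) = -17786)
1/(I(8*7) + b) = 1/((464 - 16*7 - 2*(8*7)**2) - 17786) = 1/((464 - 2*56 - 2*56**2) - 17786) = 1/((464 - 112 - 2*3136) - 17786) = 1/((464 - 112 - 6272) - 17786) = 1/(-5920 - 17786) = 1/(-23706) = -1/23706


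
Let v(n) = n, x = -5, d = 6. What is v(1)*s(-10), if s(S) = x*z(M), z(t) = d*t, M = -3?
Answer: 90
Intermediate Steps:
z(t) = 6*t
s(S) = 90 (s(S) = -30*(-3) = -5*(-18) = 90)
v(1)*s(-10) = 1*90 = 90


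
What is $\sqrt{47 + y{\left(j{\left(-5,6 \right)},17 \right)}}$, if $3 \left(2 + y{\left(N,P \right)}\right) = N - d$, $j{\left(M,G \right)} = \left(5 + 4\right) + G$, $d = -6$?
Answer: $2 \sqrt{13} \approx 7.2111$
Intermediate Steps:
$j{\left(M,G \right)} = 9 + G$
$y{\left(N,P \right)} = \frac{N}{3}$ ($y{\left(N,P \right)} = -2 + \frac{N - -6}{3} = -2 + \frac{N + 6}{3} = -2 + \frac{6 + N}{3} = -2 + \left(2 + \frac{N}{3}\right) = \frac{N}{3}$)
$\sqrt{47 + y{\left(j{\left(-5,6 \right)},17 \right)}} = \sqrt{47 + \frac{9 + 6}{3}} = \sqrt{47 + \frac{1}{3} \cdot 15} = \sqrt{47 + 5} = \sqrt{52} = 2 \sqrt{13}$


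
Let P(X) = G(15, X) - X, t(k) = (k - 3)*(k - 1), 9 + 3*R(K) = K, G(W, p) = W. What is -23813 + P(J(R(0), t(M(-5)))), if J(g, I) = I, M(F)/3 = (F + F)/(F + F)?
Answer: -23798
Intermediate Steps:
R(K) = -3 + K/3
M(F) = 3 (M(F) = 3*((F + F)/(F + F)) = 3*((2*F)/((2*F))) = 3*((2*F)*(1/(2*F))) = 3*1 = 3)
t(k) = (-1 + k)*(-3 + k) (t(k) = (-3 + k)*(-1 + k) = (-1 + k)*(-3 + k))
P(X) = 15 - X
-23813 + P(J(R(0), t(M(-5)))) = -23813 + (15 - (3 + 3² - 4*3)) = -23813 + (15 - (3 + 9 - 12)) = -23813 + (15 - 1*0) = -23813 + (15 + 0) = -23813 + 15 = -23798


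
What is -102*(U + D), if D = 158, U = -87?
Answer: -7242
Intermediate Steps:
-102*(U + D) = -102*(-87 + 158) = -102*71 = -7242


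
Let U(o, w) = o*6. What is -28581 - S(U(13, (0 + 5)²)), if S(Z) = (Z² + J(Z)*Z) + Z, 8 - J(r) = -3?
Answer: -35601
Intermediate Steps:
J(r) = 11 (J(r) = 8 - 1*(-3) = 8 + 3 = 11)
U(o, w) = 6*o
S(Z) = Z² + 12*Z (S(Z) = (Z² + 11*Z) + Z = Z² + 12*Z)
-28581 - S(U(13, (0 + 5)²)) = -28581 - 6*13*(12 + 6*13) = -28581 - 78*(12 + 78) = -28581 - 78*90 = -28581 - 1*7020 = -28581 - 7020 = -35601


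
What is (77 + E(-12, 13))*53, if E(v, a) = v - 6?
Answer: 3127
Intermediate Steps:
E(v, a) = -6 + v
(77 + E(-12, 13))*53 = (77 + (-6 - 12))*53 = (77 - 18)*53 = 59*53 = 3127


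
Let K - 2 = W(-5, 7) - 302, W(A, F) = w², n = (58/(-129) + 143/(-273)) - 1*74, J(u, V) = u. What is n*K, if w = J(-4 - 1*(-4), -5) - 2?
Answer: 6679832/301 ≈ 22192.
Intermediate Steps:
n = -22567/301 (n = (58*(-1/129) + 143*(-1/273)) - 74 = (-58/129 - 11/21) - 74 = -293/301 - 74 = -22567/301 ≈ -74.973)
w = -2 (w = (-4 - 1*(-4)) - 2 = (-4 + 4) - 2 = 0 - 2 = -2)
W(A, F) = 4 (W(A, F) = (-2)² = 4)
K = -296 (K = 2 + (4 - 302) = 2 - 298 = -296)
n*K = -22567/301*(-296) = 6679832/301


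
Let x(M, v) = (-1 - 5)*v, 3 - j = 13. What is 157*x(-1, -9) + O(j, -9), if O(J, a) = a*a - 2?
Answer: 8557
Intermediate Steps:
j = -10 (j = 3 - 1*13 = 3 - 13 = -10)
O(J, a) = -2 + a**2 (O(J, a) = a**2 - 2 = -2 + a**2)
x(M, v) = -6*v
157*x(-1, -9) + O(j, -9) = 157*(-6*(-9)) + (-2 + (-9)**2) = 157*54 + (-2 + 81) = 8478 + 79 = 8557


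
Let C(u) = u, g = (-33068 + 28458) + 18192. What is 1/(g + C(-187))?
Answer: 1/13395 ≈ 7.4655e-5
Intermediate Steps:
g = 13582 (g = -4610 + 18192 = 13582)
1/(g + C(-187)) = 1/(13582 - 187) = 1/13395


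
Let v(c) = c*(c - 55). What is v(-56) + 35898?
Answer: 42114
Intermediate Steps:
v(c) = c*(-55 + c)
v(-56) + 35898 = -56*(-55 - 56) + 35898 = -56*(-111) + 35898 = 6216 + 35898 = 42114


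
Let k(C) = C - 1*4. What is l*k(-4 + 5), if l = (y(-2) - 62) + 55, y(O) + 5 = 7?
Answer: 15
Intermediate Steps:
y(O) = 2 (y(O) = -5 + 7 = 2)
l = -5 (l = (2 - 62) + 55 = -60 + 55 = -5)
k(C) = -4 + C (k(C) = C - 4 = -4 + C)
l*k(-4 + 5) = -5*(-4 + (-4 + 5)) = -5*(-4 + 1) = -5*(-3) = 15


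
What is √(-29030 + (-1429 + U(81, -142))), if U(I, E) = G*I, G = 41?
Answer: I*√27138 ≈ 164.74*I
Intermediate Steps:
U(I, E) = 41*I
√(-29030 + (-1429 + U(81, -142))) = √(-29030 + (-1429 + 41*81)) = √(-29030 + (-1429 + 3321)) = √(-29030 + 1892) = √(-27138) = I*√27138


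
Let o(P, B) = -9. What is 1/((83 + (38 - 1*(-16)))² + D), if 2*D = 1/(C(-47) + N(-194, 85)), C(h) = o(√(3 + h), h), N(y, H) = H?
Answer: 152/2852889 ≈ 5.3279e-5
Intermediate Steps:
C(h) = -9
D = 1/152 (D = 1/(2*(-9 + 85)) = (½)/76 = (½)*(1/76) = 1/152 ≈ 0.0065789)
1/((83 + (38 - 1*(-16)))² + D) = 1/((83 + (38 - 1*(-16)))² + 1/152) = 1/((83 + (38 + 16))² + 1/152) = 1/((83 + 54)² + 1/152) = 1/(137² + 1/152) = 1/(18769 + 1/152) = 1/(2852889/152) = 152/2852889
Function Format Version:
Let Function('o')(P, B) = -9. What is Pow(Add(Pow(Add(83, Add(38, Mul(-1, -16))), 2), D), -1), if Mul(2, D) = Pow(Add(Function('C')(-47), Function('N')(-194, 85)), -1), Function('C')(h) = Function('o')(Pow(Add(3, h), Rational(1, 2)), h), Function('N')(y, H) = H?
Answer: Rational(152, 2852889) ≈ 5.3279e-5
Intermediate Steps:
Function('C')(h) = -9
D = Rational(1, 152) (D = Mul(Rational(1, 2), Pow(Add(-9, 85), -1)) = Mul(Rational(1, 2), Pow(76, -1)) = Mul(Rational(1, 2), Rational(1, 76)) = Rational(1, 152) ≈ 0.0065789)
Pow(Add(Pow(Add(83, Add(38, Mul(-1, -16))), 2), D), -1) = Pow(Add(Pow(Add(83, Add(38, Mul(-1, -16))), 2), Rational(1, 152)), -1) = Pow(Add(Pow(Add(83, Add(38, 16)), 2), Rational(1, 152)), -1) = Pow(Add(Pow(Add(83, 54), 2), Rational(1, 152)), -1) = Pow(Add(Pow(137, 2), Rational(1, 152)), -1) = Pow(Add(18769, Rational(1, 152)), -1) = Pow(Rational(2852889, 152), -1) = Rational(152, 2852889)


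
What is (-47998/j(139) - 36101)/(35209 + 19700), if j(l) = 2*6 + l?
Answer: -1833083/2763753 ≈ -0.66326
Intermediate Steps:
j(l) = 12 + l
(-47998/j(139) - 36101)/(35209 + 19700) = (-47998/(12 + 139) - 36101)/(35209 + 19700) = (-47998/151 - 36101)/54909 = (-47998*1/151 - 36101)*(1/54909) = (-47998/151 - 36101)*(1/54909) = -5499249/151*1/54909 = -1833083/2763753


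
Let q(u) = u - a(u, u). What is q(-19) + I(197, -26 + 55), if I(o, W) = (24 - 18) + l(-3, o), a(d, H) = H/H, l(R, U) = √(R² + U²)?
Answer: -14 + √38818 ≈ 183.02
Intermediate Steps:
a(d, H) = 1
q(u) = -1 + u (q(u) = u - 1*1 = u - 1 = -1 + u)
I(o, W) = 6 + √(9 + o²) (I(o, W) = (24 - 18) + √((-3)² + o²) = 6 + √(9 + o²))
q(-19) + I(197, -26 + 55) = (-1 - 19) + (6 + √(9 + 197²)) = -20 + (6 + √(9 + 38809)) = -20 + (6 + √38818) = -14 + √38818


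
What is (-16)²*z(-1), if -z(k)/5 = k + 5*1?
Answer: -5120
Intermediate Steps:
z(k) = -25 - 5*k (z(k) = -5*(k + 5*1) = -5*(k + 5) = -5*(5 + k) = -25 - 5*k)
(-16)²*z(-1) = (-16)²*(-25 - 5*(-1)) = 256*(-25 + 5) = 256*(-20) = -5120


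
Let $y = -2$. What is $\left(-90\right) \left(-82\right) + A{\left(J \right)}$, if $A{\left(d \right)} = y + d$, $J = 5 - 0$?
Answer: $7383$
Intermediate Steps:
$J = 5$ ($J = 5 + 0 = 5$)
$A{\left(d \right)} = -2 + d$
$\left(-90\right) \left(-82\right) + A{\left(J \right)} = \left(-90\right) \left(-82\right) + \left(-2 + 5\right) = 7380 + 3 = 7383$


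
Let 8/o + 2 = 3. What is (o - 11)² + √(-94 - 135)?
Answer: 9 + I*√229 ≈ 9.0 + 15.133*I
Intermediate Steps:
o = 8 (o = 8/(-2 + 3) = 8/1 = 8*1 = 8)
(o - 11)² + √(-94 - 135) = (8 - 11)² + √(-94 - 135) = (-3)² + √(-229) = 9 + I*√229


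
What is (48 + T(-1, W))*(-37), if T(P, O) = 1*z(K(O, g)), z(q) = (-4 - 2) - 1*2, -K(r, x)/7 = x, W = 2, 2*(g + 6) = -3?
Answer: -1480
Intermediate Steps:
g = -15/2 (g = -6 + (½)*(-3) = -6 - 3/2 = -15/2 ≈ -7.5000)
K(r, x) = -7*x
z(q) = -8 (z(q) = -6 - 2 = -8)
T(P, O) = -8 (T(P, O) = 1*(-8) = -8)
(48 + T(-1, W))*(-37) = (48 - 8)*(-37) = 40*(-37) = -1480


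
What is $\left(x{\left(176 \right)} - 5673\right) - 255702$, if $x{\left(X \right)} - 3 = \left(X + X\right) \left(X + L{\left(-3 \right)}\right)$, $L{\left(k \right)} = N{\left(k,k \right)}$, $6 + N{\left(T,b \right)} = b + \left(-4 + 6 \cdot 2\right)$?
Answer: $-199772$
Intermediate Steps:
$N{\left(T,b \right)} = 2 + b$ ($N{\left(T,b \right)} = -6 + \left(b + \left(-4 + 6 \cdot 2\right)\right) = -6 + \left(b + \left(-4 + 12\right)\right) = -6 + \left(b + 8\right) = -6 + \left(8 + b\right) = 2 + b$)
$L{\left(k \right)} = 2 + k$
$x{\left(X \right)} = 3 + 2 X \left(-1 + X\right)$ ($x{\left(X \right)} = 3 + \left(X + X\right) \left(X + \left(2 - 3\right)\right) = 3 + 2 X \left(X - 1\right) = 3 + 2 X \left(-1 + X\right)$)
$\left(x{\left(176 \right)} - 5673\right) - 255702 = \left(\left(3 - 352 + 2 \cdot 176^{2}\right) - 5673\right) - 255702 = \left(\left(3 - 352 + 2 \cdot 30976\right) - 5673\right) - 255702 = \left(\left(3 - 352 + 61952\right) - 5673\right) - 255702 = \left(61603 - 5673\right) - 255702 = 55930 - 255702 = -199772$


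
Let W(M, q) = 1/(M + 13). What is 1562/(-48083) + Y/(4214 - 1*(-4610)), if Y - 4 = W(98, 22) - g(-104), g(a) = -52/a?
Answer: -3022388879/94191135024 ≈ -0.032088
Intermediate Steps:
W(M, q) = 1/(13 + M)
Y = 779/222 (Y = 4 + (1/(13 + 98) - (-52)/(-104)) = 4 + (1/111 - (-52)*(-1)/104) = 4 + (1/111 - 1*½) = 4 + (1/111 - ½) = 4 - 109/222 = 779/222 ≈ 3.5090)
1562/(-48083) + Y/(4214 - 1*(-4610)) = 1562/(-48083) + 779/(222*(4214 - 1*(-4610))) = 1562*(-1/48083) + 779/(222*(4214 + 4610)) = -1562/48083 + (779/222)/8824 = -1562/48083 + (779/222)*(1/8824) = -1562/48083 + 779/1958928 = -3022388879/94191135024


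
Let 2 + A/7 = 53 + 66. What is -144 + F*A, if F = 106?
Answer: 86670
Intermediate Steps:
A = 819 (A = -14 + 7*(53 + 66) = -14 + 7*119 = -14 + 833 = 819)
-144 + F*A = -144 + 106*819 = -144 + 86814 = 86670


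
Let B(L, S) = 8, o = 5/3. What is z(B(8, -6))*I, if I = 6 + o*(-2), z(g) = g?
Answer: 64/3 ≈ 21.333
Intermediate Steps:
o = 5/3 (o = 5*(1/3) = 5/3 ≈ 1.6667)
I = 8/3 (I = 6 + (5/3)*(-2) = 6 - 10/3 = 8/3 ≈ 2.6667)
z(B(8, -6))*I = 8*(8/3) = 64/3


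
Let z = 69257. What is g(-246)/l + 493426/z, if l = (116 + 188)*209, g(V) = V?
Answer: 15666638557/2200156376 ≈ 7.1207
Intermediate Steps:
l = 63536 (l = 304*209 = 63536)
g(-246)/l + 493426/z = -246/63536 + 493426/69257 = -246*1/63536 + 493426*(1/69257) = -123/31768 + 493426/69257 = 15666638557/2200156376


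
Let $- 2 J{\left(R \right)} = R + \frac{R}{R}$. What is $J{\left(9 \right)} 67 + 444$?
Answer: $109$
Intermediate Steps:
$J{\left(R \right)} = - \frac{1}{2} - \frac{R}{2}$ ($J{\left(R \right)} = - \frac{R + \frac{R}{R}}{2} = - \frac{R + 1}{2} = - \frac{1 + R}{2} = - \frac{1}{2} - \frac{R}{2}$)
$J{\left(9 \right)} 67 + 444 = \left(- \frac{1}{2} - \frac{9}{2}\right) 67 + 444 = \left(-5\right) 67 + 444 = -335 + 444 = 109$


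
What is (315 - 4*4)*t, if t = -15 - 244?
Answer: -77441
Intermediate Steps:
t = -259
(315 - 4*4)*t = (315 - 4*4)*(-259) = (315 - 16)*(-259) = 299*(-259) = -77441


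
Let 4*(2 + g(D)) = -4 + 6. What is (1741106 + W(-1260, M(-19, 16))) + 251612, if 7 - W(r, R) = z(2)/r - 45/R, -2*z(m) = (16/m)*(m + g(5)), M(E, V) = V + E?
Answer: 1255407299/630 ≈ 1.9927e+6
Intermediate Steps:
M(E, V) = E + V
g(D) = -3/2 (g(D) = -2 + (-4 + 6)/4 = -2 + (¼)*2 = -2 + ½ = -3/2)
z(m) = -8*(-3/2 + m)/m (z(m) = -16/m*(m - 3/2)/2 = -16/m*(-3/2 + m)/2 = -8*(-3/2 + m)/m)
W(r, R) = 7 + 2/r + 45/R (W(r, R) = 7 - ((-8 + 12/2)/r - 45/R) = 7 - ((-8 + 12*(½))/r - 45/R) = 7 - ((-8 + 6)/r - 45/R) = 7 - (-2/r - 45/R) = 7 - (-45/R - 2/r) = 7 + (2/r + 45/R) = 7 + 2/r + 45/R)
(1741106 + W(-1260, M(-19, 16))) + 251612 = (1741106 + (7 + 2/(-1260) + 45/(-19 + 16))) + 251612 = (1741106 + (7 + 2*(-1/1260) + 45/(-3))) + 251612 = (1741106 + (7 - 1/630 + 45*(-⅓))) + 251612 = (1741106 + (7 - 1/630 - 15)) + 251612 = (1741106 - 5041/630) + 251612 = 1096891739/630 + 251612 = 1255407299/630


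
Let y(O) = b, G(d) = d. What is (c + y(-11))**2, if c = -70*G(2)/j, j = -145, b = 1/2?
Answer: 7225/3364 ≈ 2.1477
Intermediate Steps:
b = 1/2 ≈ 0.50000
y(O) = 1/2
c = 28/29 (c = -70/((-145/2)) = -70/((-145*1/2)) = -70/(-145/2) = -70*(-2/145) = 28/29 ≈ 0.96552)
(c + y(-11))**2 = (28/29 + 1/2)**2 = (85/58)**2 = 7225/3364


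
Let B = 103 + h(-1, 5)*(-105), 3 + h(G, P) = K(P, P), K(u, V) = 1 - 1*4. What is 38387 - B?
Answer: 37654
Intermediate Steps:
K(u, V) = -3 (K(u, V) = 1 - 4 = -3)
h(G, P) = -6 (h(G, P) = -3 - 3 = -6)
B = 733 (B = 103 - 6*(-105) = 103 + 630 = 733)
38387 - B = 38387 - 1*733 = 38387 - 733 = 37654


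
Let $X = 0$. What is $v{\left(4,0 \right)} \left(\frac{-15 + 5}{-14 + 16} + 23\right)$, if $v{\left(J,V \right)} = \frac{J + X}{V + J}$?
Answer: $18$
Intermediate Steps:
$v{\left(J,V \right)} = \frac{J}{J + V}$ ($v{\left(J,V \right)} = \frac{J + 0}{V + J} = \frac{J}{J + V}$)
$v{\left(4,0 \right)} \left(\frac{-15 + 5}{-14 + 16} + 23\right) = \frac{4}{4 + 0} \left(\frac{-15 + 5}{-14 + 16} + 23\right) = \frac{4}{4} \left(- \frac{10}{2} + 23\right) = 4 \cdot \frac{1}{4} \left(\left(-10\right) \frac{1}{2} + 23\right) = 1 \left(-5 + 23\right) = 1 \cdot 18 = 18$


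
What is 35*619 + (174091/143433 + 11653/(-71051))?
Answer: 220799971283087/10191058083 ≈ 21666.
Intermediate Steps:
35*619 + (174091/143433 + 11653/(-71051)) = 21665 + (174091*(1/143433) + 11653*(-1/71051)) = 21665 + (174091/143433 - 11653/71051) = 21665 + 10697914892/10191058083 = 220799971283087/10191058083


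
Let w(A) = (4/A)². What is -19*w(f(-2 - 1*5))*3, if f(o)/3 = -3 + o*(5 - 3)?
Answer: -304/867 ≈ -0.35063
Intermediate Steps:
f(o) = -9 + 6*o (f(o) = 3*(-3 + o*(5 - 3)) = 3*(-3 + o*2) = 3*(-3 + 2*o) = -9 + 6*o)
w(A) = 16/A²
-19*w(f(-2 - 1*5))*3 = -304/(-9 + 6*(-2 - 1*5))²*3 = -304/(-9 + 6*(-2 - 5))²*3 = -304/(-9 + 6*(-7))²*3 = -304/(-9 - 42)²*3 = -304/(-51)²*3 = -304/2601*3 = -304/867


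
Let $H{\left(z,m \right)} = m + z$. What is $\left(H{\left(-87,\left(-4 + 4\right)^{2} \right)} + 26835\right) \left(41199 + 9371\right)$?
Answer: $1352646360$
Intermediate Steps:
$\left(H{\left(-87,\left(-4 + 4\right)^{2} \right)} + 26835\right) \left(41199 + 9371\right) = \left(\left(\left(-4 + 4\right)^{2} - 87\right) + 26835\right) \left(41199 + 9371\right) = \left(\left(0^{2} - 87\right) + 26835\right) 50570 = \left(\left(0 - 87\right) + 26835\right) 50570 = \left(-87 + 26835\right) 50570 = 26748 \cdot 50570 = 1352646360$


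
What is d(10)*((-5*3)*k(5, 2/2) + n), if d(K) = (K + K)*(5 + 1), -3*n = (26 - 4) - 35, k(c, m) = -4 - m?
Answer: 9520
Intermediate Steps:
n = 13/3 (n = -((26 - 4) - 35)/3 = -(22 - 35)/3 = -⅓*(-13) = 13/3 ≈ 4.3333)
d(K) = 12*K (d(K) = (2*K)*6 = 12*K)
d(10)*((-5*3)*k(5, 2/2) + n) = (12*10)*((-5*3)*(-4 - 2/2) + 13/3) = 120*(-15*(-4 - 2/2) + 13/3) = 120*(-15*(-4 - 1*1) + 13/3) = 120*(-15*(-4 - 1) + 13/3) = 120*(-15*(-5) + 13/3) = 120*(75 + 13/3) = 120*(238/3) = 9520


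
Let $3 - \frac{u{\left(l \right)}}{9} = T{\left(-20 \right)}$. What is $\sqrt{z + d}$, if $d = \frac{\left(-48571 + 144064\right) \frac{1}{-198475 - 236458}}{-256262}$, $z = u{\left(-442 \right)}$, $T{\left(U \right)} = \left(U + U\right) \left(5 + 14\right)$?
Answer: $\frac{5 \sqrt{3412244813105075835445842}}{111456800446} \approx 82.867$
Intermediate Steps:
$T{\left(U \right)} = 38 U$ ($T{\left(U \right)} = 2 U 19 = 38 U$)
$u{\left(l \right)} = 6867$ ($u{\left(l \right)} = 27 - 9 \cdot 38 \left(-20\right) = 27 - -6840 = 27 + 6840 = 6867$)
$z = 6867$
$d = \frac{95493}{111456800446}$ ($d = \frac{95493}{-434933} \left(- \frac{1}{256262}\right) = 95493 \left(- \frac{1}{434933}\right) \left(- \frac{1}{256262}\right) = \left(- \frac{95493}{434933}\right) \left(- \frac{1}{256262}\right) = \frac{95493}{111456800446} \approx 8.5677 \cdot 10^{-7}$)
$\sqrt{z + d} = \sqrt{6867 + \frac{95493}{111456800446}} = \sqrt{\frac{765373848758175}{111456800446}} = \frac{5 \sqrt{3412244813105075835445842}}{111456800446}$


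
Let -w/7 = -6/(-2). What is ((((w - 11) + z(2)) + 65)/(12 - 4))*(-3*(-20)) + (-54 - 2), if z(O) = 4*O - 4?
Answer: 443/2 ≈ 221.50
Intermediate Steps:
w = -21 (w = -(-42)/(-2) = -(-42)*(-1)/2 = -7*3 = -21)
z(O) = -4 + 4*O
((((w - 11) + z(2)) + 65)/(12 - 4))*(-3*(-20)) + (-54 - 2) = ((((-21 - 11) + (-4 + 4*2)) + 65)/(12 - 4))*(-3*(-20)) + (-54 - 2) = (((-32 + (-4 + 8)) + 65)/8)*60 - 56 = (((-32 + 4) + 65)*(1/8))*60 - 56 = ((-28 + 65)*(1/8))*60 - 56 = (37*(1/8))*60 - 56 = (37/8)*60 - 56 = 555/2 - 56 = 443/2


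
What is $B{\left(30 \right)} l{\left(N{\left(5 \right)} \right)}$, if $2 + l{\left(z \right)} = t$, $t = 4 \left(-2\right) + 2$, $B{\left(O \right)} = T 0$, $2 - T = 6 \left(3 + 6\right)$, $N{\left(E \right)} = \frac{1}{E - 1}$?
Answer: $0$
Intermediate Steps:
$N{\left(E \right)} = \frac{1}{-1 + E}$
$T = -52$ ($T = 2 - 6 \left(3 + 6\right) = 2 - 6 \cdot 9 = 2 - 54 = -52$)
$B{\left(O \right)} = 0$ ($B{\left(O \right)} = \left(-52\right) 0 = 0$)
$t = -6$ ($t = -8 + 2 = -6$)
$l{\left(z \right)} = -8$ ($l{\left(z \right)} = -2 - 6 = -8$)
$B{\left(30 \right)} l{\left(N{\left(5 \right)} \right)} = 0 \left(-8\right) = 0$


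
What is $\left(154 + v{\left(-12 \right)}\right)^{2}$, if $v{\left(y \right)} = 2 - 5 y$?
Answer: $46656$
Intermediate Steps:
$\left(154 + v{\left(-12 \right)}\right)^{2} = \left(154 + \left(2 - -60\right)\right)^{2} = \left(154 + \left(2 + 60\right)\right)^{2} = \left(154 + 62\right)^{2} = 216^{2} = 46656$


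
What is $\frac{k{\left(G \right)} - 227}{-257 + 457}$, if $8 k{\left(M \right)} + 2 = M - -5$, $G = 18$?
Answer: $- \frac{359}{320} \approx -1.1219$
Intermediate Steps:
$k{\left(M \right)} = \frac{3}{8} + \frac{M}{8}$ ($k{\left(M \right)} = - \frac{1}{4} + \frac{M - -5}{8} = - \frac{1}{4} + \frac{M + 5}{8} = - \frac{1}{4} + \frac{5 + M}{8} = - \frac{1}{4} + \left(\frac{5}{8} + \frac{M}{8}\right) = \frac{3}{8} + \frac{M}{8}$)
$\frac{k{\left(G \right)} - 227}{-257 + 457} = \frac{\left(\frac{3}{8} + \frac{1}{8} \cdot 18\right) - 227}{-257 + 457} = \frac{\left(\frac{3}{8} + \frac{9}{4}\right) - 227}{200} = \left(\frac{21}{8} - 227\right) \frac{1}{200} = \left(- \frac{1795}{8}\right) \frac{1}{200} = - \frac{359}{320}$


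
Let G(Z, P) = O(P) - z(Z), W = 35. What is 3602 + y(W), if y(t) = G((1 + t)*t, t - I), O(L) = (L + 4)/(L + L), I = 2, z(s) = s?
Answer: 154609/66 ≈ 2342.6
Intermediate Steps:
O(L) = (4 + L)/(2*L) (O(L) = (4 + L)/((2*L)) = (4 + L)*(1/(2*L)) = (4 + L)/(2*L))
G(Z, P) = -Z + (4 + P)/(2*P) (G(Z, P) = (4 + P)/(2*P) - Z = -Z + (4 + P)/(2*P))
y(t) = ½ + 2/(-2 + t) - t*(1 + t) (y(t) = ½ - (1 + t)*t + 2/(t - 1*2) = ½ - t*(1 + t) + 2/(t - 2) = ½ - t*(1 + t) + 2/(-2 + t) = ½ + 2/(-2 + t) - t*(1 + t))
3602 + y(W) = 3602 + (1 + (½)*35 - 1*35*(1 + 35)*(-2 + 35))/(-2 + 35) = 3602 + (1 + 35/2 - 1*35*36*33)/33 = 3602 + (1 + 35/2 - 41580)/33 = 3602 + (1/33)*(-83123/2) = 3602 - 83123/66 = 154609/66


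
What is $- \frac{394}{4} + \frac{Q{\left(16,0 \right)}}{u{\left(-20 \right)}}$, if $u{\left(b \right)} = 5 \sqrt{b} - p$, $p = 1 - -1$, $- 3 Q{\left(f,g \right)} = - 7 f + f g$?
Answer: $- \frac{5327}{54} - \frac{20 i \sqrt{5}}{27} \approx -98.648 - 1.6563 i$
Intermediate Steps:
$Q{\left(f,g \right)} = \frac{7 f}{3} - \frac{f g}{3}$ ($Q{\left(f,g \right)} = - \frac{- 7 f + f g}{3} = \frac{7 f}{3} - \frac{f g}{3}$)
$p = 2$ ($p = 1 + 1 = 2$)
$u{\left(b \right)} = -2 + 5 \sqrt{b}$ ($u{\left(b \right)} = 5 \sqrt{b} - 2 = -2 + 5 \sqrt{b}$)
$- \frac{394}{4} + \frac{Q{\left(16,0 \right)}}{u{\left(-20 \right)}} = - \frac{394}{4} + \frac{\frac{1}{3} \cdot 16 \left(7 - 0\right)}{-2 + 5 \sqrt{-20}} = \left(-394\right) \frac{1}{4} + \frac{\frac{1}{3} \cdot 16 \left(7 + 0\right)}{-2 + 5 \cdot 2 i \sqrt{5}} = - \frac{197}{2} + \frac{\frac{1}{3} \cdot 16 \cdot 7}{-2 + 10 i \sqrt{5}} = - \frac{197}{2} + \frac{112}{3 \left(-2 + 10 i \sqrt{5}\right)}$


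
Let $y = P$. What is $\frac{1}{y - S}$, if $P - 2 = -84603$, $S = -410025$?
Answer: $\frac{1}{325424} \approx 3.0729 \cdot 10^{-6}$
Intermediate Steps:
$P = -84601$ ($P = 2 - 84603 = -84601$)
$y = -84601$
$\frac{1}{y - S} = \frac{1}{-84601 - -410025} = \frac{1}{-84601 + 410025} = \frac{1}{325424}$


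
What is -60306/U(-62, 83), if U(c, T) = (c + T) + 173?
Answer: -30153/97 ≈ -310.86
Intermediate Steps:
U(c, T) = 173 + T + c (U(c, T) = (T + c) + 173 = 173 + T + c)
-60306/U(-62, 83) = -60306/(173 + 83 - 62) = -60306/194 = -60306*1/194 = -30153/97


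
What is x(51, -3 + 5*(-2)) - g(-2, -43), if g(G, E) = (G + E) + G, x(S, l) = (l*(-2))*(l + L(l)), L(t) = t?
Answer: -629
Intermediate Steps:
x(S, l) = -4*l² (x(S, l) = (l*(-2))*(l + l) = (-2*l)*(2*l) = -4*l²)
g(G, E) = E + 2*G (g(G, E) = (E + G) + G = E + 2*G)
x(51, -3 + 5*(-2)) - g(-2, -43) = -4*(-3 + 5*(-2))² - (-43 + 2*(-2)) = -4*(-3 - 10)² - (-43 - 4) = -4*(-13)² - 1*(-47) = -4*169 + 47 = -676 + 47 = -629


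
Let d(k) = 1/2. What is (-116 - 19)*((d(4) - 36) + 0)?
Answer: 9585/2 ≈ 4792.5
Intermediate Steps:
d(k) = ½
(-116 - 19)*((d(4) - 36) + 0) = (-116 - 19)*((½ - 36) + 0) = -135*(-71/2 + 0) = -135*(-71/2) = 9585/2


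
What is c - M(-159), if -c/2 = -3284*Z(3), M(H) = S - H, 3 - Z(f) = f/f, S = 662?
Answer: 12315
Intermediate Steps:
Z(f) = 2 (Z(f) = 3 - f/f = 3 - 1*1 = 3 - 1 = 2)
M(H) = 662 - H
c = 13136 (c = -(-6568)*2 = -2*(-6568) = 13136)
c - M(-159) = 13136 - (662 - 1*(-159)) = 13136 - (662 + 159) = 13136 - 1*821 = 13136 - 821 = 12315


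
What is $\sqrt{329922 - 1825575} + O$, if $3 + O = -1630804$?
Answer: $-1630807 + i \sqrt{1495653} \approx -1.6308 \cdot 10^{6} + 1223.0 i$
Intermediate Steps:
$O = -1630807$ ($O = -3 - 1630804 = -1630807$)
$\sqrt{329922 - 1825575} + O = \sqrt{329922 - 1825575} - 1630807 = \sqrt{-1495653} - 1630807 = i \sqrt{1495653} - 1630807 = -1630807 + i \sqrt{1495653}$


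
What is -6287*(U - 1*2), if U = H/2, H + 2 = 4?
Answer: 6287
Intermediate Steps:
H = 2 (H = -2 + 4 = 2)
U = 1 (U = 2/2 = 2*(½) = 1)
-6287*(U - 1*2) = -6287*(1 - 1*2) = -6287*(1 - 2) = -6287*(-1) = 6287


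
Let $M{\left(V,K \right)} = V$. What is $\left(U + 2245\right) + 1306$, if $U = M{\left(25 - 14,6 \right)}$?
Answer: $3562$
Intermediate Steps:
$U = 11$ ($U = 25 - 14 = 11$)
$\left(U + 2245\right) + 1306 = \left(11 + 2245\right) + 1306 = 2256 + 1306 = 3562$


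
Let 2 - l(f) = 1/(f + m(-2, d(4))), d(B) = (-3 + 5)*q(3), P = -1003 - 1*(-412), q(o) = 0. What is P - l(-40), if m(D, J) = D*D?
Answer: -21349/36 ≈ -593.03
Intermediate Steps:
P = -591 (P = -1003 + 412 = -591)
d(B) = 0 (d(B) = (-3 + 5)*0 = 2*0 = 0)
m(D, J) = D²
l(f) = 2 - 1/(4 + f) (l(f) = 2 - 1/(f + (-2)²) = 2 - 1/(f + 4) = 2 - 1/(4 + f))
P - l(-40) = -591 - (7 + 2*(-40))/(4 - 40) = -591 - (7 - 80)/(-36) = -591 - (-1)*(-73)/36 = -591 - 1*73/36 = -591 - 73/36 = -21349/36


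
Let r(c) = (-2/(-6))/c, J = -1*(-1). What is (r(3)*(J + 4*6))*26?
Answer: 650/9 ≈ 72.222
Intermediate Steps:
J = 1
r(c) = 1/(3*c) (r(c) = (-2*(-1/6))/c = 1/(3*c))
(r(3)*(J + 4*6))*26 = (((1/3)/3)*(1 + 4*6))*26 = (((1/3)*(1/3))*(1 + 24))*26 = ((1/9)*25)*26 = (25/9)*26 = 650/9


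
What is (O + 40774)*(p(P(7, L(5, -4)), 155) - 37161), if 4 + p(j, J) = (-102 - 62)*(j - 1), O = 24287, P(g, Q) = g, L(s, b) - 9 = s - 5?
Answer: -2482012089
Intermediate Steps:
L(s, b) = 4 + s (L(s, b) = 9 + (s - 5) = 9 + (-5 + s) = 4 + s)
p(j, J) = 160 - 164*j (p(j, J) = -4 + (-102 - 62)*(j - 1) = -4 - 164*(-1 + j) = -4 + (164 - 164*j) = 160 - 164*j)
(O + 40774)*(p(P(7, L(5, -4)), 155) - 37161) = (24287 + 40774)*((160 - 164*7) - 37161) = 65061*((160 - 1148) - 37161) = 65061*(-988 - 37161) = 65061*(-38149) = -2482012089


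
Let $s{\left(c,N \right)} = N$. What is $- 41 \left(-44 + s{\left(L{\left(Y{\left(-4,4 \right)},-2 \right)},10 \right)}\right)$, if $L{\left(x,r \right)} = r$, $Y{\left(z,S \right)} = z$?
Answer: $1394$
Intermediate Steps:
$- 41 \left(-44 + s{\left(L{\left(Y{\left(-4,4 \right)},-2 \right)},10 \right)}\right) = - 41 \left(-44 + 10\right) = \left(-41\right) \left(-34\right) = 1394$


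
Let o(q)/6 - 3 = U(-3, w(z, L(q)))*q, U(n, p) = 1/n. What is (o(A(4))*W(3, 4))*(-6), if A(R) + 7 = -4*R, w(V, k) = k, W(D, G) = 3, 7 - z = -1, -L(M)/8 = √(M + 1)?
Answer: -1152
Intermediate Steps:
L(M) = -8*√(1 + M) (L(M) = -8*√(M + 1) = -8*√(1 + M))
z = 8 (z = 7 - 1*(-1) = 7 + 1 = 8)
A(R) = -7 - 4*R
o(q) = 18 - 2*q (o(q) = 18 + 6*(q/(-3)) = 18 + 6*(-q/3) = 18 - 2*q)
(o(A(4))*W(3, 4))*(-6) = ((18 - 2*(-7 - 4*4))*3)*(-6) = ((18 - 2*(-7 - 16))*3)*(-6) = ((18 - 2*(-23))*3)*(-6) = ((18 + 46)*3)*(-6) = (64*3)*(-6) = 192*(-6) = -1152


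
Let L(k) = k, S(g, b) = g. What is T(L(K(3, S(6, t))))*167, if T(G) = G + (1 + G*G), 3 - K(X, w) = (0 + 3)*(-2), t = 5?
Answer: 15197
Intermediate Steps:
K(X, w) = 9 (K(X, w) = 3 - (0 + 3)*(-2) = 3 - 3*(-2) = 3 - 1*(-6) = 3 + 6 = 9)
T(G) = 1 + G + G² (T(G) = G + (1 + G²) = 1 + G + G²)
T(L(K(3, S(6, t))))*167 = (1 + 9 + 9²)*167 = (1 + 9 + 81)*167 = 91*167 = 15197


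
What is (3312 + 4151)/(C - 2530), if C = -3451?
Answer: -7463/5981 ≈ -1.2478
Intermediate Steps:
(3312 + 4151)/(C - 2530) = (3312 + 4151)/(-3451 - 2530) = 7463/(-5981) = 7463*(-1/5981) = -7463/5981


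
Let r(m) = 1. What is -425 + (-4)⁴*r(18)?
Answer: -169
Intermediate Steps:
-425 + (-4)⁴*r(18) = -425 + (-4)⁴*1 = -425 + 256*1 = -425 + 256 = -169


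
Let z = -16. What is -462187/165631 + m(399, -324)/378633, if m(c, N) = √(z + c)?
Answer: -462187/165631 + √383/378633 ≈ -2.7904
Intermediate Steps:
m(c, N) = √(-16 + c)
-462187/165631 + m(399, -324)/378633 = -462187/165631 + √(-16 + 399)/378633 = -462187*1/165631 + √383*(1/378633) = -462187/165631 + √383/378633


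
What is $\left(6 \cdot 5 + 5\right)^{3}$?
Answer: $42875$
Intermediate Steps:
$\left(6 \cdot 5 + 5\right)^{3} = \left(30 + 5\right)^{3} = 35^{3} = 42875$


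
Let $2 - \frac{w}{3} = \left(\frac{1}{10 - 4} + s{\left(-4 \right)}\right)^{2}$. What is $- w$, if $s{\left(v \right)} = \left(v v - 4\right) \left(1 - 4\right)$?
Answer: $\frac{46153}{12} \approx 3846.1$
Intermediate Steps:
$s{\left(v \right)} = 12 - 3 v^{2}$ ($s{\left(v \right)} = \left(v^{2} - 4\right) \left(-3\right) = \left(-4 + v^{2}\right) \left(-3\right) = 12 - 3 v^{2}$)
$w = - \frac{46153}{12}$ ($w = 6 - 3 \left(\frac{1}{10 - 4} + \left(12 - 3 \left(-4\right)^{2}\right)\right)^{2} = 6 - 3 \left(\frac{1}{6} + \left(12 - 48\right)\right)^{2} = 6 - 3 \left(\frac{1}{6} - 36\right)^{2} = 6 - 3 \left(- \frac{215}{6}\right)^{2} = 6 - \frac{46225}{12} = - \frac{46153}{12} \approx -3846.1$)
$- w = \left(-1\right) \left(- \frac{46153}{12}\right) = \frac{46153}{12}$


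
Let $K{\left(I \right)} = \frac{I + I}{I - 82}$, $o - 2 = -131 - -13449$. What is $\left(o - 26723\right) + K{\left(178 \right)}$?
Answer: $- \frac{321583}{24} \approx -13399.0$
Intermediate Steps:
$o = 13320$ ($o = 2 - -13318 = 2 + \left(-131 + 13449\right) = 2 + 13318 = 13320$)
$K{\left(I \right)} = \frac{2 I}{-82 + I}$
$\left(o - 26723\right) + K{\left(178 \right)} = \left(13320 - 26723\right) + 2 \cdot 178 \frac{1}{-82 + 178} = -13403 + 2 \cdot 178 \cdot \frac{1}{96} = -13403 + \frac{89}{24} = - \frac{321583}{24}$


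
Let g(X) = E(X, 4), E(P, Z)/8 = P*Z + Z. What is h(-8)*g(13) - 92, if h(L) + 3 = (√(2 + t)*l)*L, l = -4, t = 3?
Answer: -1436 + 14336*√5 ≈ 30620.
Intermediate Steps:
E(P, Z) = 8*Z + 8*P*Z (E(P, Z) = 8*(P*Z + Z) = 8*(Z + P*Z) = 8*Z + 8*P*Z)
h(L) = -3 - 4*L*√5 (h(L) = -3 + (√(2 + 3)*(-4))*L = -3 + (√5*(-4))*L = -3 + (-4*√5)*L = -3 - 4*L*√5)
g(X) = 32 + 32*X (g(X) = 8*4*(1 + X) = 32 + 32*X)
h(-8)*g(13) - 92 = (-3 - 4*(-8)*√5)*(32 + 32*13) - 92 = (-3 + 32*√5)*(32 + 416) - 92 = (-3 + 32*√5)*448 - 92 = (-1344 + 14336*√5) - 92 = -1436 + 14336*√5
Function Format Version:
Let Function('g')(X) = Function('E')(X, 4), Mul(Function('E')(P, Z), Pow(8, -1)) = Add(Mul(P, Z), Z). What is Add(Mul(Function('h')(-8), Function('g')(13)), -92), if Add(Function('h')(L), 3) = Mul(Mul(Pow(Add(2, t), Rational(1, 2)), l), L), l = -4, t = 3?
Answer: Add(-1436, Mul(14336, Pow(5, Rational(1, 2)))) ≈ 30620.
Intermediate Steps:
Function('E')(P, Z) = Add(Mul(8, Z), Mul(8, P, Z)) (Function('E')(P, Z) = Mul(8, Add(Mul(P, Z), Z)) = Mul(8, Add(Z, Mul(P, Z))) = Add(Mul(8, Z), Mul(8, P, Z)))
Function('h')(L) = Add(-3, Mul(-4, L, Pow(5, Rational(1, 2)))) (Function('h')(L) = Add(-3, Mul(Mul(Pow(Add(2, 3), Rational(1, 2)), -4), L)) = Add(-3, Mul(Mul(Pow(5, Rational(1, 2)), -4), L)) = Add(-3, Mul(Mul(-4, Pow(5, Rational(1, 2))), L)) = Add(-3, Mul(-4, L, Pow(5, Rational(1, 2)))))
Function('g')(X) = Add(32, Mul(32, X)) (Function('g')(X) = Mul(8, 4, Add(1, X)) = Add(32, Mul(32, X)))
Add(Mul(Function('h')(-8), Function('g')(13)), -92) = Add(Mul(Add(-3, Mul(-4, -8, Pow(5, Rational(1, 2)))), Add(32, Mul(32, 13))), -92) = Add(Mul(Add(-3, Mul(32, Pow(5, Rational(1, 2)))), Add(32, 416)), -92) = Add(Mul(Add(-3, Mul(32, Pow(5, Rational(1, 2)))), 448), -92) = Add(Add(-1344, Mul(14336, Pow(5, Rational(1, 2)))), -92) = Add(-1436, Mul(14336, Pow(5, Rational(1, 2))))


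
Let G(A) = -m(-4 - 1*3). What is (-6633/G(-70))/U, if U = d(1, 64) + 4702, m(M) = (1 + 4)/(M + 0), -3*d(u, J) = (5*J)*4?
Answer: -12663/5830 ≈ -2.1720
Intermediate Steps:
d(u, J) = -20*J/3 (d(u, J) = -5*J*4/3 = -20*J/3)
m(M) = 5/M
G(A) = 5/7 (G(A) = -5/(-4 - 1*3) = -5/(-4 - 3) = -5/(-7) = -5*(-1)/7 = -1*(-5/7) = 5/7)
U = 12826/3 (U = -20/3*64 + 4702 = -1280/3 + 4702 = 12826/3 ≈ 4275.3)
(-6633/G(-70))/U = (-6633/5/7)/(12826/3) = -6633*7/5*(3/12826) = -46431/5*3/12826 = -12663/5830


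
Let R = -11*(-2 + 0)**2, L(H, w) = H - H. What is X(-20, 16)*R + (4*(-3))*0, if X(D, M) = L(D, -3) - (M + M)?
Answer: 1408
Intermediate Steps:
L(H, w) = 0
X(D, M) = -2*M (X(D, M) = 0 - (M + M) = 0 - 2*M = -2*M)
R = -44 (R = -11*(-2)**2 = -11*4 = -44)
X(-20, 16)*R + (4*(-3))*0 = -2*16*(-44) + (4*(-3))*0 = -32*(-44) - 12*0 = 1408 + 0 = 1408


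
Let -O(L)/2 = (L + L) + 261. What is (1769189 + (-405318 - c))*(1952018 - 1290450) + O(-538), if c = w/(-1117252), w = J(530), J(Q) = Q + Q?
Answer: 252022279781952574/279313 ≈ 9.0229e+11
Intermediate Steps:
J(Q) = 2*Q
w = 1060 (w = 2*530 = 1060)
O(L) = -522 - 4*L (O(L) = -2*((L + L) + 261) = -2*(2*L + 261) = -2*(261 + 2*L) = -522 - 4*L)
c = -265/279313 (c = 1060/(-1117252) = 1060*(-1/1117252) = -265/279313 ≈ -0.00094876)
(1769189 + (-405318 - c))*(1952018 - 1290450) + O(-538) = (1769189 + (-405318 - 1*(-265/279313)))*(1952018 - 1290450) + (-522 - 4*(-538)) = (1769189 + (-405318 + 265/279313))*661568 + (-522 + 2152) = (1769189 - 113210586269/279313)*661568 + 1630 = (380946900888/279313)*661568 + 1630 = 252022279326672384/279313 + 1630 = 252022279781952574/279313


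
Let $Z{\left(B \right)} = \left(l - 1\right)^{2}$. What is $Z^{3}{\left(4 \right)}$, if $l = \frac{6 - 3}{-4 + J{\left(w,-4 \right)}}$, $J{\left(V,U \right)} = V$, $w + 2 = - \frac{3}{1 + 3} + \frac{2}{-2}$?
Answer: $\frac{6321363049}{887503681} \approx 7.1226$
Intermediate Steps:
$w = - \frac{15}{4}$ ($w = -2 - \left(1 + \frac{3}{1 + 3}\right) = -2 - \left(1 + \frac{3}{4}\right) = -2 - \frac{7}{4} = - \frac{15}{4} \approx -3.75$)
$l = - \frac{12}{31}$ ($l = \frac{6 - 3}{-4 - \frac{15}{4}} = \frac{3}{- \frac{31}{4}} = 3 \left(- \frac{4}{31}\right) = - \frac{12}{31} \approx -0.3871$)
$Z{\left(B \right)} = \frac{1849}{961}$ ($Z{\left(B \right)} = \left(- \frac{12}{31} - 1\right)^{2} = \left(- \frac{43}{31}\right)^{2} = \frac{1849}{961}$)
$Z^{3}{\left(4 \right)} = \left(\frac{1849}{961}\right)^{3} = \frac{6321363049}{887503681}$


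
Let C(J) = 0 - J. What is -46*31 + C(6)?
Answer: -1432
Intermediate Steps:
C(J) = -J
-46*31 + C(6) = -46*31 - 1*6 = -1426 - 6 = -1432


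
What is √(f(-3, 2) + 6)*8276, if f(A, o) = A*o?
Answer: 0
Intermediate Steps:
√(f(-3, 2) + 6)*8276 = √(-3*2 + 6)*8276 = √(-6 + 6)*8276 = √0*8276 = 0*8276 = 0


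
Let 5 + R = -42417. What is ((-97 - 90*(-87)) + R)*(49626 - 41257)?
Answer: -290312241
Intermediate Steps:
R = -42422 (R = -5 - 42417 = -42422)
((-97 - 90*(-87)) + R)*(49626 - 41257) = ((-97 - 90*(-87)) - 42422)*(49626 - 41257) = ((-97 + 7830) - 42422)*8369 = (7733 - 42422)*8369 = -34689*8369 = -290312241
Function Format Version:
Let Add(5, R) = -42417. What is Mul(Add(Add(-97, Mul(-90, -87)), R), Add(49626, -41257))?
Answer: -290312241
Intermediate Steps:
R = -42422 (R = Add(-5, -42417) = -42422)
Mul(Add(Add(-97, Mul(-90, -87)), R), Add(49626, -41257)) = Mul(Add(Add(-97, Mul(-90, -87)), -42422), Add(49626, -41257)) = Mul(Add(Add(-97, 7830), -42422), 8369) = Mul(Add(7733, -42422), 8369) = Mul(-34689, 8369) = -290312241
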